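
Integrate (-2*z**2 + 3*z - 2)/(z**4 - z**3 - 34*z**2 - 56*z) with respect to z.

Factor the denominator: z*(z - 7)*(z + 2)*(z + 4).
Partial-fraction decomposition: 23/(44*(z + 4)) - 4/(9*(z + 2)) - 79/(693*(z - 7)) + 1/(28*z).
Integrate each term: A/(z−a) contributes A·log|z−a|.

log(z)/28 - 79*log(z - 7)/693 - 4*log(z + 2)/9 + 23*log(z + 4)/44 + C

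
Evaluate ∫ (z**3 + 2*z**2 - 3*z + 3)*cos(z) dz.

Use integration by parts with u = z**3 + 2*z**2 - 3*z + 3, dv = cos(z) dz, so v = sin(z).
Apply parts 3 times (tabular method): alternate signs, differentiate u down to 0, integrate dv up.

z**3*sin(z) + 2*z**2*sin(z) + 3*z**2*cos(z) - 9*z*sin(z) + 4*z*cos(z) - sin(z) - 9*cos(z) + C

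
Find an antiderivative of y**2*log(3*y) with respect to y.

y**3*(log(y) + log(3))/3 - y**3/9 + C

Use integration by parts with u = log(3*y), dv = y**2 dy.
Then du = 1/y dy and v = y**3/3.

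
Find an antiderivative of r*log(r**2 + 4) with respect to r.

Let u = r**2 + 4, so du = (2*r) dr.
The integral becomes (1/2)·∫ log(u) du; integrate by parts with u′=log(u), dv′=du.

r**2*log(r**2 + 4)/2 - r**2/2 + 2*log(r**2 + 4) + C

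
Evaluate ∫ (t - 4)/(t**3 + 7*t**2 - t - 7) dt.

-3*log(t - 1)/16 + 5*log(t + 1)/12 - 11*log(t + 7)/48 + C

Factor the denominator: (t - 1)*(t + 1)*(t + 7).
Partial-fraction decomposition: -11/(48*(t + 7)) + 5/(12*(t + 1)) - 3/(16*(t - 1)).
Integrate each term: A/(t−a) contributes A·log|t−a|.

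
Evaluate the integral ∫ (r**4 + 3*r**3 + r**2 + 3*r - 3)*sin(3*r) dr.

-r**4*cos(3*r)/3 + 4*r**3*sin(3*r)/9 - r**3*cos(3*r) + r**2*sin(3*r) + r**2*cos(3*r)/9 - 2*r*sin(3*r)/27 - r*cos(3*r)/3 + sin(3*r)/9 + 79*cos(3*r)/81 + C

Use integration by parts with u = r**4 + 3*r**3 + r**2 + 3*r - 3, dv = sin(3*r) dr, so v = -cos(3*r)/3.
Apply parts 4 times (tabular method): alternate signs, differentiate u down to 0, integrate dv up.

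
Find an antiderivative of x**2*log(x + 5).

x**3*log(x + 5)/3 - x**3/9 + 5*x**2/6 - 25*x/3 + 125*log(x + 5)/3 + C

Use integration by parts with u = log(x + 5), dv = x**2 dx.
Then du = 1/(x + 5) dx and v = x**3/3.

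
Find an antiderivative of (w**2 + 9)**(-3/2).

w/(9*sqrt(w**2 + 9)) + C

Substitute w = 3·tan(θ), so dw = 3·sec(θ)^2 dθ and the radical becomes sqrt(w**2 + 9) = 3·sec(θ) by the Pythagorean identity.
Integrate the resulting trig expression in θ, then back-substitute tan(θ) = w/3, sec(θ) = sqrt(w**2 + 9)/3 (absorbing any constant into C).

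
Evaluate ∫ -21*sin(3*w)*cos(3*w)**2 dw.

Let u = cos(3*w), so du = (-3*sin(3*w)) dw.
Rewriting, the integral becomes 7·∫ u^2 du = 7·u^3/3.
Substituting back, u = cos(3*w).

7*cos(3*w)**3/3 + C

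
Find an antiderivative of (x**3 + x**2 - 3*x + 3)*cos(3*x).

x**3*sin(3*x)/3 + x**2*sin(3*x)/3 + x**2*cos(3*x)/3 - 11*x*sin(3*x)/9 + 2*x*cos(3*x)/9 + 25*sin(3*x)/27 - 11*cos(3*x)/27 + C

Use integration by parts with u = x**3 + x**2 - 3*x + 3, dv = cos(3*x) dx, so v = sin(3*x)/3.
Apply parts 3 times (tabular method): alternate signs, differentiate u down to 0, integrate dv up.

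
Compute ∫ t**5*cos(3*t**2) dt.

Let u = t², du = 2t dt; rewrite as (1/2)∫ u^2·cos(3u) du.
Now integrate by parts 2 times.

t**4*sin(3*t**2)/6 + t**2*cos(3*t**2)/9 - sin(3*t**2)/27 + C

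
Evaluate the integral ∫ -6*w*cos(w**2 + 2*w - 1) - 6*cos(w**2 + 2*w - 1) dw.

-3*sin(w**2 + 2*w - 1) + C

Let u = w**2 + 2*w - 1, so du = (2*w + 2) dw.
Rewriting, the integral becomes -3·∫ cos(u) du = -3·sin(u).
Substituting back, u = w**2 + 2*w - 1.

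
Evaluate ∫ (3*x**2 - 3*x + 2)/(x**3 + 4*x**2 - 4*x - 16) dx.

Factor the denominator: (x - 2)*(x + 2)*(x + 4).
Partial-fraction decomposition: 31/(6*(x + 4)) - 5/(2*(x + 2)) + 1/(3*(x - 2)).
Integrate each term: A/(x−a) contributes A·log|x−a|.

log(x - 2)/3 - 5*log(x + 2)/2 + 31*log(x + 4)/6 + C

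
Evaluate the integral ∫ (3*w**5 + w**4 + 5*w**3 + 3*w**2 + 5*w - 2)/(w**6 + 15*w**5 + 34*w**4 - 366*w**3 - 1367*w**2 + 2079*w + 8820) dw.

1238*log(w - 4)/2541 - 197*log(w - 3)/960 - 773*log(w + 3)/1344 + 3109*log(w + 5)/192 - 499471*log(w + 7)/38720 + 9925/(176*w + 1232) + C

Factor the denominator: (w - 4)*(w - 3)*(w + 3)*(w + 5)*(w + 7)**2.
Partial-fraction decomposition: -499471/(38720*(w + 7)) - 9925/(176*(w + 7)**2) + 3109/(192*(w + 5)) - 773/(1344*(w + 3)) - 197/(960*(w - 3)) + 1238/(2541*(w - 4)).
Integrate each term; A/(w−a) gives A·log|w−a|; A/(w−a)² gives −A/(w−a).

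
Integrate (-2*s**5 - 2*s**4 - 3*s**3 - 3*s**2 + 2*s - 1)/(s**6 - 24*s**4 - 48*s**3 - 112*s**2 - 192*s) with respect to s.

log(s)/192 - 18889*log(s - 6)/19200 + 39*log(s + 2)/256 - 1671*log(s + 4)/1600 - 207*log(s**2 + 4)/3200 + 3*atan(s/2)/200 + C

Factor the denominator: s*(s - 6)*(s + 2)*(s + 4)*(s**2 + 4).
Partial-fraction decomposition: -3*(69*s - 16)/(1600*(s**2 + 4)) - 1671/(1600*(s + 4)) + 39/(256*(s + 2)) - 18889/(19200*(s - 6)) + 1/(192*s).
Integrate each term; A/(s−a) gives A·log|s−a|; the (Bs+D)/(s²+p²) term gives a log and an atan.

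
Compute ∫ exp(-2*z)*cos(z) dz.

Let I denote the integral. Integrate by parts with u = cos(z), dv = exp(-2*z) dz, so v = -exp(-2*z)/2: I = -exp(-2*z)*cos(z)/2 − (1/2)·∫ exp(-2*z)*sin(z) dz.
Apply parts again with u = sin(z), dv = exp(-2*z) dz: ∫ exp(-2*z)*sin(z) dz = -exp(-2*z)*sin(z)/2 + (1/2)·I. Substituting back brings back I: I = exp(-2*z)*sin(z)/4 - exp(-2*z)*cos(z)/2 − (1/4)·I.
Solving for I: (1 + 1/4)·I equals the remaining terms, so I = (4/5)·(exp(-2*z)*sin(z)/4 - exp(-2*z)*cos(z)/2).

exp(-2*z)*sin(z)/5 - 2*exp(-2*z)*cos(z)/5 + C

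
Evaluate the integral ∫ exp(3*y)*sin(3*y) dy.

exp(3*y)*sin(3*y)/6 - exp(3*y)*cos(3*y)/6 + C

Let I denote the integral. Integrate by parts with u = sin(3*y), dv = exp(3*y) dy, so v = exp(3*y)/3: I = exp(3*y)*sin(3*y)/3 − ∫ exp(3*y)*cos(3*y) dy.
Apply parts again with u = cos(3*y), dv = exp(3*y) dy: ∫ exp(3*y)*cos(3*y) dy = exp(3*y)*cos(3*y)/3 + I. Substituting back brings back I: I = exp(3*y)*sin(3*y)/3 - exp(3*y)*cos(3*y)/3 − I.
Solving for I: (1 + 1)·I equals the remaining terms, so I = (1/2)·(exp(3*y)*sin(3*y)/3 - exp(3*y)*cos(3*y)/3).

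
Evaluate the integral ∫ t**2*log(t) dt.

t**3*log(t)/3 - t**3/9 + C

Use integration by parts with u = log(t), dv = t**2 dt.
Then du = 1/t dt and v = t**3/3.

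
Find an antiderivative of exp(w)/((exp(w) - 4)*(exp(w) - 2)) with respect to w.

log(exp(w) - 4)/2 - log(exp(w) - 2)/2 + C

Let u = e^w, du = e^w dw.
The integral becomes ∫ du/((u-2)(u-4)); decompose into partial fractions.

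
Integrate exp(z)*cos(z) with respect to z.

exp(z)*sin(z)/2 + exp(z)*cos(z)/2 + C

Let I denote the integral. Integrate by parts with u = cos(z), dv = exp(z) dz, so v = exp(z): I = exp(z)*cos(z) + ∫ exp(z)*sin(z) dz.
Apply parts again with u = sin(z), dv = exp(z) dz: ∫ exp(z)*sin(z) dz = exp(z)*sin(z) − I. Substituting back brings back I: I = exp(z)*sin(z) + exp(z)*cos(z) − I.
Solving for I: (1 + 1)·I equals the remaining terms, so I = (1/2)·(exp(z)*sin(z) + exp(z)*cos(z)).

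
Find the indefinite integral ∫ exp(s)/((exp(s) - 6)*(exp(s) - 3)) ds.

Let u = e^s, du = e^s ds.
The integral becomes ∫ du/((u-3)(u-6)); decompose into partial fractions.

log(exp(s) - 6)/3 - log(exp(s) - 3)/3 + C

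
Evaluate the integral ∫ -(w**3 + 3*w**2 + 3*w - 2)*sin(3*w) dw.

Use integration by parts with u = w**3 + 3*w**2 + 3*w - 2, dv = -sin(3*w) dw, so v = cos(3*w)/3.
Apply parts 3 times (tabular method): alternate signs, differentiate u down to 0, integrate dv up.

w**3*cos(3*w)/3 - w**2*sin(3*w)/3 + w**2*cos(3*w) - 2*w*sin(3*w)/3 + 7*w*cos(3*w)/9 - 7*sin(3*w)/27 - 8*cos(3*w)/9 + C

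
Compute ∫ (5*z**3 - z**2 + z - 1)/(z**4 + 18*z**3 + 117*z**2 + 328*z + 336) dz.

-37*log(z + 3) - 65*log(z + 4)/9 + 443*log(z + 7)/9 - 341/(3*z + 12) + C

Factor the denominator: (z + 3)*(z + 4)**2*(z + 7).
Partial-fraction decomposition: 443/(9*(z + 7)) - 65/(9*(z + 4)) + 341/(3*(z + 4)**2) - 37/(z + 3).
Integrate each term; A/(z−a) gives A·log|z−a|; A/(z−a)² gives −A/(z−a).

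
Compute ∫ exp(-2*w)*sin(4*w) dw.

Let I denote the integral. Integrate by parts with u = sin(4*w), dv = exp(-2*w) dw, so v = -exp(-2*w)/2: I = -exp(-2*w)*sin(4*w)/2 + 2·∫ exp(-2*w)*cos(4*w) dw.
Apply parts again with u = cos(4*w), dv = exp(-2*w) dw: ∫ exp(-2*w)*cos(4*w) dw = -exp(-2*w)*cos(4*w)/2 − 2·I. Substituting back brings back I: I = -exp(-2*w)*sin(4*w)/2 - exp(-2*w)*cos(4*w) − 4·I.
Solving for I: (1 + 4)·I equals the remaining terms, so I = (1/5)·(-exp(-2*w)*sin(4*w)/2 - exp(-2*w)*cos(4*w)).

-exp(-2*w)*sin(4*w)/10 - exp(-2*w)*cos(4*w)/5 + C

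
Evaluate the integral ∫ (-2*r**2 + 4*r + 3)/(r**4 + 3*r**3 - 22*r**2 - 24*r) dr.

Factor the denominator: r*(r - 4)*(r + 1)*(r + 6).
Partial-fraction decomposition: 31/(100*(r + 6)) - 3/(25*(r + 1)) - 13/(200*(r - 4)) - 1/(8*r).
Integrate each term: A/(r−a) contributes A·log|r−a|.

-log(r)/8 - 13*log(r - 4)/200 - 3*log(r + 1)/25 + 31*log(r + 6)/100 + C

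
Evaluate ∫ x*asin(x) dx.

Use integration by parts with u = arcsin(x), dv = x dx.
Then du = 1/sqrt(-x**2 + 1) dx.

x**2*asin(x)/2 + x*sqrt(-x**2 + 1)/4 - asin(x)/4 + C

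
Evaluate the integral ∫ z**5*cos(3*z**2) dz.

Let u = z², du = 2z dz; rewrite as (1/2)∫ u^2·cos(3u) du.
Now integrate by parts 2 times.

z**4*sin(3*z**2)/6 + z**2*cos(3*z**2)/9 - sin(3*z**2)/27 + C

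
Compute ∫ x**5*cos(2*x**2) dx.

x**4*sin(2*x**2)/4 + x**2*cos(2*x**2)/4 - sin(2*x**2)/8 + C

Let u = x², du = 2x dx; rewrite as (1/2)∫ u^2·cos(2u) du.
Now integrate by parts 2 times.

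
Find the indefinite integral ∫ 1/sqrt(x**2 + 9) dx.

Substitute x = 3·tan(θ), so dx = 3·sec(θ)^2 dθ and the radical becomes sqrt(x**2 + 9) = 3·sec(θ) by the Pythagorean identity.
Integrate the resulting trig expression in θ, then back-substitute tan(θ) = x/3, sec(θ) = sqrt(x**2 + 9)/3 (absorbing any constant into C).

log(x + sqrt(x**2 + 9)) + C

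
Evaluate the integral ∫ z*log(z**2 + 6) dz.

z**2*log(z**2 + 6)/2 - z**2/2 + 3*log(z**2 + 6) + C

Let u = z**2 + 6, so du = (2*z) dz.
The integral becomes (1/2)·∫ log(u) du; integrate by parts with u′=log(u), dv′=du.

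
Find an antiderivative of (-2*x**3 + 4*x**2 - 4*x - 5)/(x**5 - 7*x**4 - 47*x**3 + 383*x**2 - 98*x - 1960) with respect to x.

Factor the denominator: (x - 7)*(x - 5)*(x - 4)*(x + 2)*(x + 7).
Partial-fraction decomposition: 181/(1848*(x + 7)) - 1/(54*(x + 2)) - 85/(198*(x - 4)) + 25/(24*(x - 5)) - 523/(756*(x - 7)).
Integrate each term: A/(x−a) contributes A·log|x−a|.

-523*log(x - 7)/756 + 25*log(x - 5)/24 - 85*log(x - 4)/198 - log(x + 2)/54 + 181*log(x + 7)/1848 + C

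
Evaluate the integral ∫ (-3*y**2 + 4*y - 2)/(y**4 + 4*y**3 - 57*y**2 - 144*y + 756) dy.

-43*log(y - 6)/234 + 17*log(y - 3)/270 - 67*log(y + 6)/54 + 177*log(y + 7)/130 + C

Factor the denominator: (y - 6)*(y - 3)*(y + 6)*(y + 7).
Partial-fraction decomposition: 177/(130*(y + 7)) - 67/(54*(y + 6)) + 17/(270*(y - 3)) - 43/(234*(y - 6)).
Integrate each term: A/(y−a) contributes A·log|y−a|.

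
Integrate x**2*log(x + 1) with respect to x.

Use integration by parts with u = log(x + 1), dv = x**2 dx.
Then du = 1/(x + 1) dx and v = x**3/3.

x**3*log(x + 1)/3 - x**3/9 + x**2/6 - x/3 + log(x + 1)/3 + C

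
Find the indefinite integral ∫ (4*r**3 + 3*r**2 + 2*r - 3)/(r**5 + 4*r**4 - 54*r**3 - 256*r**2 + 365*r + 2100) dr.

85*log(r - 7)/352 - 69*log(r - 3)/896 - 219*log(r + 4)/77 + 343*log(r + 5)/128 - 73/(16*r + 80) + C

Factor the denominator: (r - 7)*(r - 3)*(r + 4)*(r + 5)**2.
Partial-fraction decomposition: 343/(128*(r + 5)) + 73/(16*(r + 5)**2) - 219/(77*(r + 4)) - 69/(896*(r - 3)) + 85/(352*(r - 7)).
Integrate each term; A/(r−a) gives A·log|r−a|; A/(r−a)² gives −A/(r−a).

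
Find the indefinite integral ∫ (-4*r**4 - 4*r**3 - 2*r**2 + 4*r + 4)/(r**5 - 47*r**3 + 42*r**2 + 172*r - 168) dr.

-1523*log(r - 6)/520 + 23*log(r - 2)/36 - log(r - 1)/60 + 11*log(r + 2)/120 - 4177*log(r + 7)/2340 + C

Factor the denominator: (r - 6)*(r - 2)*(r - 1)*(r + 2)*(r + 7).
Partial-fraction decomposition: -4177/(2340*(r + 7)) + 11/(120*(r + 2)) - 1/(60*(r - 1)) + 23/(36*(r - 2)) - 1523/(520*(r - 6)).
Integrate each term: A/(r−a) contributes A·log|r−a|.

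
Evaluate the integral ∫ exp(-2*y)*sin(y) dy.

-2*exp(-2*y)*sin(y)/5 - exp(-2*y)*cos(y)/5 + C

Let I denote the integral. Integrate by parts with u = sin(y), dv = exp(-2*y) dy, so v = -exp(-2*y)/2: I = -exp(-2*y)*sin(y)/2 + (1/2)·∫ exp(-2*y)*cos(y) dy.
Apply parts again with u = cos(y), dv = exp(-2*y) dy: ∫ exp(-2*y)*cos(y) dy = -exp(-2*y)*cos(y)/2 − (1/2)·I. Substituting back brings back I: I = -exp(-2*y)*sin(y)/2 - exp(-2*y)*cos(y)/4 − (1/4)·I.
Solving for I: (1 + 1/4)·I equals the remaining terms, so I = (4/5)·(-exp(-2*y)*sin(y)/2 - exp(-2*y)*cos(y)/4).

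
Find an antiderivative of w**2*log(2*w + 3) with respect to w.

w**3*log(2*w + 3)/3 - w**3/9 + w**2/4 - 3*w/4 + 9*log(2*w + 3)/8 + C

Use integration by parts with u = log(2*w + 3), dv = w**2 dw.
Then du = 2/(2*w + 3) dw and v = w**3/3.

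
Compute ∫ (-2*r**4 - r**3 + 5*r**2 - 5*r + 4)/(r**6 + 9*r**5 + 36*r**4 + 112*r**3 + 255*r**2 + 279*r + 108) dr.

Factor the denominator: (r + 1)**2*(r + 3)*(r + 4)*(r**2 + 9).
Partial-fraction decomposition: -(215*r - 573)/(900*(r**2 + 9)) + 344/(225*(r + 4)) - 71/(72*(r + 3)) - 547/(1800*(r + 1)) + 13/(60*(r + 1)**2).
Integrate each term; A/(r−a) gives A·log|r−a|; the (Br+D)/(r²+p²) term gives a log and an atan.

-547*log(r + 1)/1800 - 71*log(r + 3)/72 + 344*log(r + 4)/225 - 43*log(r**2 + 9)/360 + 191*atan(r/3)/900 - 13/(60*r + 60) + C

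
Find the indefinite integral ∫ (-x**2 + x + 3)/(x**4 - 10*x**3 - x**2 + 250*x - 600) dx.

-27*log(x - 6)/22 + 17*log(x - 5)/10 - log(x - 4)/2 + 3*log(x + 5)/110 + C

Factor the denominator: (x - 6)*(x - 5)*(x - 4)*(x + 5).
Partial-fraction decomposition: 3/(110*(x + 5)) - 1/(2*(x - 4)) + 17/(10*(x - 5)) - 27/(22*(x - 6)).
Integrate each term: A/(x−a) contributes A·log|x−a|.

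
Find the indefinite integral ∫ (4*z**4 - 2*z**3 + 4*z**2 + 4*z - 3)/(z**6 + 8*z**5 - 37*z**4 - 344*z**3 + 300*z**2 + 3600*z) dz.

-log(z)/1200 + 2367*log(z - 5)/6050 - 973*log(z - 4)/3600 - 2827*log(z + 5)/450 + 55921*log(z + 6)/9075 - 1911/(220*z + 1320) + C

Factor the denominator: z*(z - 5)*(z - 4)*(z + 5)*(z + 6)**2.
Partial-fraction decomposition: 55921/(9075*(z + 6)) + 1911/(220*(z + 6)**2) - 2827/(450*(z + 5)) - 973/(3600*(z - 4)) + 2367/(6050*(z - 5)) - 1/(1200*z).
Integrate each term; A/(z−a) gives A·log|z−a|; A/(z−a)² gives −A/(z−a).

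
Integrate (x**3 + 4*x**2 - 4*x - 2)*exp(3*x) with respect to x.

(x**3 + 3*x**2 - 6*x)*exp(3*x)/3 + C

Use integration by parts with u = x**3 + 4*x**2 - 4*x - 2, dv = exp(3*x) dx, so v = exp(3*x)/3.
Apply parts 3 times (tabular method): alternate signs, differentiate u down to 0, integrate dv up.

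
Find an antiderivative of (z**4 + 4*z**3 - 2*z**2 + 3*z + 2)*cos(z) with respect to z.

Use integration by parts with u = z**4 + 4*z**3 - 2*z**2 + 3*z + 2, dv = cos(z) dz, so v = sin(z).
Apply parts 4 times (tabular method): alternate signs, differentiate u down to 0, integrate dv up.

z**4*sin(z) + 4*z**3*sin(z) + 4*z**3*cos(z) - 14*z**2*sin(z) + 12*z**2*cos(z) - 21*z*sin(z) - 28*z*cos(z) + 30*sin(z) - 21*cos(z) + C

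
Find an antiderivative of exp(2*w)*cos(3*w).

Let I denote the integral. Integrate by parts with u = cos(3*w), dv = exp(2*w) dw, so v = exp(2*w)/2: I = exp(2*w)*cos(3*w)/2 + (3/2)·∫ exp(2*w)*sin(3*w) dw.
Apply parts again with u = sin(3*w), dv = exp(2*w) dw: ∫ exp(2*w)*sin(3*w) dw = exp(2*w)*sin(3*w)/2 − (3/2)·I. Substituting back brings back I: I = 3*exp(2*w)*sin(3*w)/4 + exp(2*w)*cos(3*w)/2 − (9/4)·I.
Solving for I: (1 + 9/4)·I equals the remaining terms, so I = (4/13)·(3*exp(2*w)*sin(3*w)/4 + exp(2*w)*cos(3*w)/2).

3*exp(2*w)*sin(3*w)/13 + 2*exp(2*w)*cos(3*w)/13 + C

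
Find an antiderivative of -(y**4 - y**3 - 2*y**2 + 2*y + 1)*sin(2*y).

Use integration by parts with u = y**4 - y**3 - 2*y**2 + 2*y + 1, dv = -sin(2*y) dy, so v = cos(2*y)/2.
Apply parts 4 times (tabular method): alternate signs, differentiate u down to 0, integrate dv up.

y**4*cos(2*y)/2 - y**3*sin(2*y) - y**3*cos(2*y)/2 + 3*y**2*sin(2*y)/4 - 5*y**2*cos(2*y)/2 + 5*y*sin(2*y)/2 + 7*y*cos(2*y)/4 - 7*sin(2*y)/8 + 7*cos(2*y)/4 + C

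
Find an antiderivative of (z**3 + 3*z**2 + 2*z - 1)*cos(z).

Use integration by parts with u = z**3 + 3*z**2 + 2*z - 1, dv = cos(z) dz, so v = sin(z).
Apply parts 3 times (tabular method): alternate signs, differentiate u down to 0, integrate dv up.

z**3*sin(z) + 3*z**2*sin(z) + 3*z**2*cos(z) - 4*z*sin(z) + 6*z*cos(z) - 7*sin(z) - 4*cos(z) + C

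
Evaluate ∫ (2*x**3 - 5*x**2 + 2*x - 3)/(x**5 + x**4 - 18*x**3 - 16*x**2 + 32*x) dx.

-3*log(x)/32 + 53*log(x - 4)/576 + 4*log(x - 1)/45 + 43*log(x + 2)/72 - 219*log(x + 4)/320 + C

Factor the denominator: x*(x - 4)*(x - 1)*(x + 2)*(x + 4).
Partial-fraction decomposition: -219/(320*(x + 4)) + 43/(72*(x + 2)) + 4/(45*(x - 1)) + 53/(576*(x - 4)) - 3/(32*x).
Integrate each term: A/(x−a) contributes A·log|x−a|.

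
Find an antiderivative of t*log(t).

t**2*log(t)/2 - t**2/4 + C

Use integration by parts with u = log(t), dv = t dt.
Then du = 1/t dt and v = t**2/2.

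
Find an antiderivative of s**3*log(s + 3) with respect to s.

Use integration by parts with u = log(s + 3), dv = s**3 ds.
Then du = 1/(s + 3) ds and v = s**4/4.

s**4*log(s + 3)/4 - s**4/16 + s**3/4 - 9*s**2/8 + 27*s/4 - 81*log(s + 3)/4 + C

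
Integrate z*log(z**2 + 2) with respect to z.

z**2*log(z**2 + 2)/2 - z**2/2 + log(z**2 + 2) + C

Let u = z**2 + 2, so du = (2*z) dz.
The integral becomes (1/2)·∫ log(u) du; integrate by parts with u′=log(u), dv′=du.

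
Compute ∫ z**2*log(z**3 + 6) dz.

Let u = z**3 + 6, so du = (3*z**2) dz.
The integral becomes (1/3)·∫ log(u) du; integrate by parts with u′=log(u), dv′=du.

z**3*log(z**3 + 6)/3 - z**3/3 + 2*log(z**3 + 6) + C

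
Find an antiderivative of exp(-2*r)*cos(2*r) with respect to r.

Let I denote the integral. Integrate by parts with u = cos(2*r), dv = exp(-2*r) dr, so v = -exp(-2*r)/2: I = -exp(-2*r)*cos(2*r)/2 − ∫ exp(-2*r)*sin(2*r) dr.
Apply parts again with u = sin(2*r), dv = exp(-2*r) dr: ∫ exp(-2*r)*sin(2*r) dr = -exp(-2*r)*sin(2*r)/2 + I. Substituting back brings back I: I = exp(-2*r)*sin(2*r)/2 - exp(-2*r)*cos(2*r)/2 − I.
Solving for I: (1 + 1)·I equals the remaining terms, so I = (1/2)·(exp(-2*r)*sin(2*r)/2 - exp(-2*r)*cos(2*r)/2).

exp(-2*r)*sin(2*r)/4 - exp(-2*r)*cos(2*r)/4 + C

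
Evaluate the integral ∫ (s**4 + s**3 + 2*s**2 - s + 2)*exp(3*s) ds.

(27*s**4 - 9*s**3 + 63*s**2 - 69*s + 77)*exp(3*s)/81 + C

Use integration by parts with u = s**4 + s**3 + 2*s**2 - s + 2, dv = exp(3*s) ds, so v = exp(3*s)/3.
Apply parts 4 times (tabular method): alternate signs, differentiate u down to 0, integrate dv up.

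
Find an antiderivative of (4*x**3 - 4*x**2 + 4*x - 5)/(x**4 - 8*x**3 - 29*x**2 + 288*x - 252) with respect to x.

1199*log(x - 7)/78 - 739*log(x - 6)/60 - log(x - 1)/210 + 1037*log(x + 6)/1092 + C

Factor the denominator: (x - 7)*(x - 6)*(x - 1)*(x + 6).
Partial-fraction decomposition: 1037/(1092*(x + 6)) - 1/(210*(x - 1)) - 739/(60*(x - 6)) + 1199/(78*(x - 7)).
Integrate each term: A/(x−a) contributes A·log|x−a|.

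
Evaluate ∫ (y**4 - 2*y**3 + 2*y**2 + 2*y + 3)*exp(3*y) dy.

Use integration by parts with u = y**4 - 2*y**3 + 2*y**2 + 2*y + 3, dv = exp(3*y) dy, so v = exp(3*y)/3.
Apply parts 4 times (tabular method): alternate signs, differentiate u down to 0, integrate dv up.

(27*y**4 - 90*y**3 + 144*y**2 - 42*y + 95)*exp(3*y)/81 + C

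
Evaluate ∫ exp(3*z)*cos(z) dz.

Let I denote the integral. Integrate by parts with u = cos(z), dv = exp(3*z) dz, so v = exp(3*z)/3: I = exp(3*z)*cos(z)/3 + (1/3)·∫ exp(3*z)*sin(z) dz.
Apply parts again with u = sin(z), dv = exp(3*z) dz: ∫ exp(3*z)*sin(z) dz = exp(3*z)*sin(z)/3 − (1/3)·I. Substituting back brings back I: I = exp(3*z)*sin(z)/9 + exp(3*z)*cos(z)/3 − (1/9)·I.
Solving for I: (1 + 1/9)·I equals the remaining terms, so I = (9/10)·(exp(3*z)*sin(z)/9 + exp(3*z)*cos(z)/3).

exp(3*z)*sin(z)/10 + 3*exp(3*z)*cos(z)/10 + C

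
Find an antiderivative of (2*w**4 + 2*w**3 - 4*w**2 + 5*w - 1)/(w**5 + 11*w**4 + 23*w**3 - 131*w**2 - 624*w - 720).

Factor the denominator: (w - 4)*(w + 3)**2*(w + 4)*(w + 5).
Partial-fraction decomposition: 437/(18*(w + 5)) - 299/(8*(w + 4)) + 209/(14*(w + 3)) - 4/(w + 3)**2 + 85/(504*(w - 4)).
Integrate each term; A/(w−a) gives A·log|w−a|; A/(w−a)² gives −A/(w−a).

85*log(w - 4)/504 + 209*log(w + 3)/14 - 299*log(w + 4)/8 + 437*log(w + 5)/18 + 4/(w + 3) + C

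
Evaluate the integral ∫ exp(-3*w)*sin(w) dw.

-3*exp(-3*w)*sin(w)/10 - exp(-3*w)*cos(w)/10 + C

Let I denote the integral. Integrate by parts with u = sin(w), dv = exp(-3*w) dw, so v = -exp(-3*w)/3: I = -exp(-3*w)*sin(w)/3 + (1/3)·∫ exp(-3*w)*cos(w) dw.
Apply parts again with u = cos(w), dv = exp(-3*w) dw: ∫ exp(-3*w)*cos(w) dw = -exp(-3*w)*cos(w)/3 − (1/3)·I. Substituting back brings back I: I = -exp(-3*w)*sin(w)/3 - exp(-3*w)*cos(w)/9 − (1/9)·I.
Solving for I: (1 + 1/9)·I equals the remaining terms, so I = (9/10)·(-exp(-3*w)*sin(w)/3 - exp(-3*w)*cos(w)/9).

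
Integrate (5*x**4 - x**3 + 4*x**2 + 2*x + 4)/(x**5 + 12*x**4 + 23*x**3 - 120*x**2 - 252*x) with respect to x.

Factor the denominator: x*(x - 3)*(x + 2)*(x + 6)*(x + 7).
Partial-fraction decomposition: 6267/(175*(x + 7)) - 854/(27*(x + 6)) + 13/(25*(x + 2)) + 212/(675*(x - 3)) - 1/(63*x).
Integrate each term: A/(x−a) contributes A·log|x−a|.

-log(x)/63 + 212*log(x - 3)/675 + 13*log(x + 2)/25 - 854*log(x + 6)/27 + 6267*log(x + 7)/175 + C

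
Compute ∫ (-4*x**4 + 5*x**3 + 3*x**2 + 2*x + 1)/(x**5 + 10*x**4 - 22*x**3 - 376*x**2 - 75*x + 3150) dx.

Factor the denominator: (x - 5)*(x - 3)*(x + 5)*(x + 6)*(x + 7).
Partial-fraction decomposition: -2237/(48*(x + 7)) + 6167/(99*(x + 6)) - 3059/(160*(x + 5)) + 31/(288*(x - 3)) - 1789/(2640*(x - 5)).
Integrate each term: A/(x−a) contributes A·log|x−a|.

-1789*log(x - 5)/2640 + 31*log(x - 3)/288 - 3059*log(x + 5)/160 + 6167*log(x + 6)/99 - 2237*log(x + 7)/48 + C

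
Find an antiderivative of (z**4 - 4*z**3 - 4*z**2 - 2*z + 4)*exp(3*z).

(27*z**4 - 144*z**3 + 36*z**2 - 78*z + 134)*exp(3*z)/81 + C

Use integration by parts with u = z**4 - 4*z**3 - 4*z**2 - 2*z + 4, dv = exp(3*z) dz, so v = exp(3*z)/3.
Apply parts 4 times (tabular method): alternate signs, differentiate u down to 0, integrate dv up.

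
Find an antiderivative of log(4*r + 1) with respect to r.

Use integration by parts with u = log(4*r + 1), dv = dr.
Then du = 4/(4*r + 1) dr and v = r.

r*log(4*r + 1) - r + log(4*r + 1)/4 + C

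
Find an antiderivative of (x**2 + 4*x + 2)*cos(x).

Use integration by parts with u = x**2 + 4*x + 2, dv = cos(x) dx, so v = sin(x).
Apply parts 2 times (tabular method): alternate signs, differentiate u down to 0, integrate dv up.

x**2*sin(x) + 4*x*sin(x) + 2*x*cos(x) + 4*cos(x) + C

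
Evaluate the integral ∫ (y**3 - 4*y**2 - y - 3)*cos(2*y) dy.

y**3*sin(2*y)/2 - 2*y**2*sin(2*y) + 3*y**2*cos(2*y)/4 - 5*y*sin(2*y)/4 - 2*y*cos(2*y) - sin(2*y)/2 - 5*cos(2*y)/8 + C

Use integration by parts with u = y**3 - 4*y**2 - y - 3, dv = cos(2*y) dy, so v = sin(2*y)/2.
Apply parts 3 times (tabular method): alternate signs, differentiate u down to 0, integrate dv up.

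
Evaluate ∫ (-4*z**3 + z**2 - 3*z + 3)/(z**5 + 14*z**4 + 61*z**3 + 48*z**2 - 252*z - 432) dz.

-31*log(z - 2)/1200 + 1316*log(z + 3)/75 - 287*log(z + 4)/12 + 307*log(z + 6)/48 + 43/(5*z + 15) + C

Factor the denominator: (z - 2)*(z + 3)**2*(z + 4)*(z + 6).
Partial-fraction decomposition: 307/(48*(z + 6)) - 287/(12*(z + 4)) + 1316/(75*(z + 3)) - 43/(5*(z + 3)**2) - 31/(1200*(z - 2)).
Integrate each term; A/(z−a) gives A·log|z−a|; A/(z−a)² gives −A/(z−a).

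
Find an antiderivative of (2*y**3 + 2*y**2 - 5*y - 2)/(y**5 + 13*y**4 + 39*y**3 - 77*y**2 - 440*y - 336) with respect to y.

11*log(y - 3)/392 - log(y + 1)/72 + 149*log(y + 4)/147 - 37*log(y + 7)/36 + 26/(21*y + 84) + C

Factor the denominator: (y - 3)*(y + 1)*(y + 4)**2*(y + 7).
Partial-fraction decomposition: -37/(36*(y + 7)) + 149/(147*(y + 4)) - 26/(21*(y + 4)**2) - 1/(72*(y + 1)) + 11/(392*(y - 3)).
Integrate each term; A/(y−a) gives A·log|y−a|; A/(y−a)² gives −A/(y−a).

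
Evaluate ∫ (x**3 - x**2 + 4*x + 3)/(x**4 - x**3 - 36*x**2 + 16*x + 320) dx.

41*log(x - 5)/27 - 67*log(x - 4)/64 + 913*log(x + 4)/1728 + 31/(24*x + 96) + C

Factor the denominator: (x - 5)*(x - 4)*(x + 4)**2.
Partial-fraction decomposition: 913/(1728*(x + 4)) - 31/(24*(x + 4)**2) - 67/(64*(x - 4)) + 41/(27*(x - 5)).
Integrate each term; A/(x−a) gives A·log|x−a|; A/(x−a)² gives −A/(x−a).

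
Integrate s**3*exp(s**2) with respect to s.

Let u = s², du = 2s ds; rewrite as (1/2)∫ u^1·exp(1u) du.
Now integrate by parts 1 time.

(s**2 - 1)*exp(s**2)/2 + C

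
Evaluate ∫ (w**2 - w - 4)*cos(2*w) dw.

Use integration by parts with u = w**2 - w - 4, dv = cos(2*w) dw, so v = sin(2*w)/2.
Apply parts 2 times (tabular method): alternate signs, differentiate u down to 0, integrate dv up.

w**2*sin(2*w)/2 - w*sin(2*w)/2 + w*cos(2*w)/2 - 9*sin(2*w)/4 - cos(2*w)/4 + C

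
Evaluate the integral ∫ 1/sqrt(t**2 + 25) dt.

Substitute t = 5·tan(θ), so dt = 5·sec(θ)^2 dθ and the radical becomes sqrt(t**2 + 25) = 5·sec(θ) by the Pythagorean identity.
Integrate the resulting trig expression in θ, then back-substitute tan(θ) = t/5, sec(θ) = sqrt(t**2 + 25)/5 (absorbing any constant into C).

log(t + sqrt(t**2 + 25)) + C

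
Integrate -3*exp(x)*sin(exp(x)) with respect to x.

Let u = exp(x), so du = (exp(x)) dx.
Rewriting, the integral becomes -3·∫ sin(u) du = -3·-cos(u).
Substituting back, u = exp(x).

3*cos(exp(x)) + C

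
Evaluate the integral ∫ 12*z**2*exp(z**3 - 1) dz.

Let u = z**3 - 1, so du = (3*z**2) dz.
Rewriting, the integral becomes 4·∫ e^u du = 4·e^u.
Substituting back, u = z**3 - 1.

4*exp(z**3 - 1) + C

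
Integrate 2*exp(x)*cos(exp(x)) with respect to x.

2*sin(exp(x)) + C

Let u = exp(x), so du = (exp(x)) dx.
Rewriting, the integral becomes 2·∫ cos(u) du = 2·sin(u).
Substituting back, u = exp(x).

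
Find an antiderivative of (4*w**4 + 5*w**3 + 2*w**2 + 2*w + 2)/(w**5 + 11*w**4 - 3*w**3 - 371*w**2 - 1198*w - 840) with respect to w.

635*log(w - 6)/1001 - log(w + 1)/504 + 73*log(w + 4)/9 - 1917*log(w + 5)/88 + 7975*log(w + 7)/468 + C

Factor the denominator: (w - 6)*(w + 1)*(w + 4)*(w + 5)*(w + 7).
Partial-fraction decomposition: 7975/(468*(w + 7)) - 1917/(88*(w + 5)) + 73/(9*(w + 4)) - 1/(504*(w + 1)) + 635/(1001*(w - 6)).
Integrate each term: A/(w−a) contributes A·log|w−a|.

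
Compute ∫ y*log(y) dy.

y**2*log(y)/2 - y**2/4 + C

Use integration by parts with u = log(y), dv = y dy.
Then du = 1/y dy and v = y**2/2.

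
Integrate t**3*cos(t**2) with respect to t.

Let u = t², du = 2t dt; rewrite as (1/2)∫ u^1·cos(1u) du.
Now integrate by parts 1 time.

t**2*sin(t**2)/2 + cos(t**2)/2 + C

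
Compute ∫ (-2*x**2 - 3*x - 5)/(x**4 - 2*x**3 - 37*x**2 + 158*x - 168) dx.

-49*log(x - 4)/22 + 16*log(x - 3)/5 - 19*log(x - 2)/18 + 41*log(x + 7)/495 + C

Factor the denominator: (x - 4)*(x - 3)*(x - 2)*(x + 7).
Partial-fraction decomposition: 41/(495*(x + 7)) - 19/(18*(x - 2)) + 16/(5*(x - 3)) - 49/(22*(x - 4)).
Integrate each term: A/(x−a) contributes A·log|x−a|.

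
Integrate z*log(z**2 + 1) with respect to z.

z**2*log(z**2 + 1)/2 - z**2/2 + log(z**2 + 1)/2 + C

Let u = z**2 + 1, so du = (2*z) dz.
The integral becomes (1/2)·∫ log(u) du; integrate by parts with u′=log(u), dv′=du.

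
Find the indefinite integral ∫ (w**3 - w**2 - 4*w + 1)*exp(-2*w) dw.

Use integration by parts with u = w**3 - w**2 - 4*w + 1, dv = exp(-2*w) dw, so v = -exp(-2*w)/2.
Apply parts 3 times (tabular method): alternate signs, differentiate u down to 0, integrate dv up.

(-4*w**3 - 2*w**2 + 14*w + 3)*exp(-2*w)/8 + C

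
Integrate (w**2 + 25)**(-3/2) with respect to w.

w/(25*sqrt(w**2 + 25)) + C

Substitute w = 5·tan(θ), so dw = 5·sec(θ)^2 dθ and the radical becomes sqrt(w**2 + 25) = 5·sec(θ) by the Pythagorean identity.
Integrate the resulting trig expression in θ, then back-substitute tan(θ) = w/5, sec(θ) = sqrt(w**2 + 25)/5 (absorbing any constant into C).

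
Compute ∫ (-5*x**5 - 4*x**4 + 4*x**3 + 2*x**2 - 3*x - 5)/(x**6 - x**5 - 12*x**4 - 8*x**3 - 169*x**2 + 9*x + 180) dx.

-115*log(x - 5)/48 + 11*log(x - 1)/400 - log(x + 1)/120 - 431*log(x + 4)/375 - 737*log(x**2 + 9)/1000 - 827*atan(x/3)/1500 + C

Factor the denominator: (x - 5)*(x - 1)*(x + 1)*(x + 4)*(x**2 + 9).
Partial-fraction decomposition: -(737*x + 827)/(500*(x**2 + 9)) - 431/(375*(x + 4)) - 1/(120*(x + 1)) + 11/(400*(x - 1)) - 115/(48*(x - 5)).
Integrate each term; A/(x−a) gives A·log|x−a|; the (Bx+D)/(x²+p²) term gives a log and an atan.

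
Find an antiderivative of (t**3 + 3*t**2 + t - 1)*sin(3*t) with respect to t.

Use integration by parts with u = t**3 + 3*t**2 + t - 1, dv = sin(3*t) dt, so v = -cos(3*t)/3.
Apply parts 3 times (tabular method): alternate signs, differentiate u down to 0, integrate dv up.

-t**3*cos(3*t)/3 + t**2*sin(3*t)/3 - t**2*cos(3*t) + 2*t*sin(3*t)/3 - t*cos(3*t)/9 + sin(3*t)/27 + 5*cos(3*t)/9 + C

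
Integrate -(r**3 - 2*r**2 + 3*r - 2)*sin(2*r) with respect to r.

Use integration by parts with u = r**3 - 2*r**2 + 3*r - 2, dv = -sin(2*r) dr, so v = cos(2*r)/2.
Apply parts 3 times (tabular method): alternate signs, differentiate u down to 0, integrate dv up.

r**3*cos(2*r)/2 - 3*r**2*sin(2*r)/4 - r**2*cos(2*r) + r*sin(2*r) + 3*r*cos(2*r)/4 - 3*sin(2*r)/8 - cos(2*r)/2 + C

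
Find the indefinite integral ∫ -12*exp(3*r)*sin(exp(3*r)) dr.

Let u = exp(3*r), so du = (3*exp(3*r)) dr.
Rewriting, the integral becomes -4·∫ sin(u) du = -4·-cos(u).
Substituting back, u = exp(3*r).

4*cos(exp(3*r)) + C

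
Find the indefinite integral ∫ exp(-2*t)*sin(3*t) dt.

Let I denote the integral. Integrate by parts with u = sin(3*t), dv = exp(-2*t) dt, so v = -exp(-2*t)/2: I = -exp(-2*t)*sin(3*t)/2 + (3/2)·∫ exp(-2*t)*cos(3*t) dt.
Apply parts again with u = cos(3*t), dv = exp(-2*t) dt: ∫ exp(-2*t)*cos(3*t) dt = -exp(-2*t)*cos(3*t)/2 − (3/2)·I. Substituting back brings back I: I = -exp(-2*t)*sin(3*t)/2 - 3*exp(-2*t)*cos(3*t)/4 − (9/4)·I.
Solving for I: (1 + 9/4)·I equals the remaining terms, so I = (4/13)·(-exp(-2*t)*sin(3*t)/2 - 3*exp(-2*t)*cos(3*t)/4).

-2*exp(-2*t)*sin(3*t)/13 - 3*exp(-2*t)*cos(3*t)/13 + C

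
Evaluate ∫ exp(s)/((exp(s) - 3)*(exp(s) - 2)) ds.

Let u = e^s, du = e^s ds.
The integral becomes ∫ du/((u-2)(u-3)); decompose into partial fractions.

log(exp(s) - 3) - log(exp(s) - 2) + C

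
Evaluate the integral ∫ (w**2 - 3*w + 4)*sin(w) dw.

-w**2*cos(w) + 2*w*sin(w) + 3*w*cos(w) - 3*sin(w) - 2*cos(w) + C

Use integration by parts with u = w**2 - 3*w + 4, dv = sin(w) dw, so v = -cos(w).
Apply parts 2 times (tabular method): alternate signs, differentiate u down to 0, integrate dv up.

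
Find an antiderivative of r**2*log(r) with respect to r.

r**3*log(r)/3 - r**3/9 + C

Use integration by parts with u = log(r), dv = r**2 dr.
Then du = 1/r dr and v = r**3/3.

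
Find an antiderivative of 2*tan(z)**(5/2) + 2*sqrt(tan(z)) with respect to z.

Let u = tan(z), so du = (tan(z)**2 + 1) dz.
Rewriting, the integral becomes 2·∫ √u du = 2·(2/3)u^(3/2).
Substituting back, u = tan(z).

4*tan(z)**(3/2)/3 + C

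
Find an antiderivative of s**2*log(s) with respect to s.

Use integration by parts with u = log(s), dv = s**2 ds.
Then du = 1/s ds and v = s**3/3.

s**3*log(s)/3 - s**3/9 + C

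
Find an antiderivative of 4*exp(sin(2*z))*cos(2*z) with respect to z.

2*exp(sin(2*z)) + C

Let u = sin(2*z), so du = (2*cos(2*z)) dz.
Rewriting, the integral becomes 2·∫ e^u du = 2·e^u.
Substituting back, u = sin(2*z).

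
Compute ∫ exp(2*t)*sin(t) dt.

2*exp(2*t)*sin(t)/5 - exp(2*t)*cos(t)/5 + C

Let I denote the integral. Integrate by parts with u = sin(t), dv = exp(2*t) dt, so v = exp(2*t)/2: I = exp(2*t)*sin(t)/2 − (1/2)·∫ exp(2*t)*cos(t) dt.
Apply parts again with u = cos(t), dv = exp(2*t) dt: ∫ exp(2*t)*cos(t) dt = exp(2*t)*cos(t)/2 + (1/2)·I. Substituting back brings back I: I = exp(2*t)*sin(t)/2 - exp(2*t)*cos(t)/4 − (1/4)·I.
Solving for I: (1 + 1/4)·I equals the remaining terms, so I = (4/5)·(exp(2*t)*sin(t)/2 - exp(2*t)*cos(t)/4).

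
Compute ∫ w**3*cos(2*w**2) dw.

Let u = w², du = 2w dw; rewrite as (1/2)∫ u^1·cos(2u) du.
Now integrate by parts 1 time.

w**2*sin(2*w**2)/4 + cos(2*w**2)/8 + C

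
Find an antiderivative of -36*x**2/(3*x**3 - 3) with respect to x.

-4*log(3*x**3 - 3) + C

Let u = 3*x**3 - 3, so du = (9*x**2) dx.
Rewriting, the integral becomes -4·∫ 1/u du = -4·log(u).
Substituting back, u = 3*x**3 - 3.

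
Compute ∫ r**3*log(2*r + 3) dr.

Use integration by parts with u = log(2*r + 3), dv = r**3 dr.
Then du = 2/(2*r + 3) dr and v = r**4/4.

r**4*log(2*r + 3)/4 - r**4/16 + r**3/8 - 9*r**2/32 + 27*r/32 - 81*log(2*r + 3)/64 + C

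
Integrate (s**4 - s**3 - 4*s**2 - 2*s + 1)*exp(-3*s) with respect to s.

Use integration by parts with u = s**4 - s**3 - 4*s**2 - 2*s + 1, dv = exp(-3*s) ds, so v = -exp(-3*s)/3.
Apply parts 4 times (tabular method): alternate signs, differentiate u down to 0, integrate dv up.

(-27*s**4 - 9*s**3 + 99*s**2 + 120*s + 13)*exp(-3*s)/81 + C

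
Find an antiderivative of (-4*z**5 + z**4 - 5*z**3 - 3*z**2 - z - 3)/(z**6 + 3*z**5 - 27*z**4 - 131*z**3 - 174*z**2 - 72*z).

Factor the denominator: z*(z - 6)*(z + 1)**2*(z + 3)*(z + 4).
Partial-fraction decomposition: -925/(72*(z + 4)) + 43/(4*(z + 3)) - 1363/(1764*(z + 1)) + 5/(42*(z + 1)**2) - 689/(588*(z - 6)) + 1/(24*z).
Integrate each term; A/(z−a) gives A·log|z−a|; A/(z−a)² gives −A/(z−a).

log(z)/24 - 689*log(z - 6)/588 - 1363*log(z + 1)/1764 + 43*log(z + 3)/4 - 925*log(z + 4)/72 - 5/(42*z + 42) + C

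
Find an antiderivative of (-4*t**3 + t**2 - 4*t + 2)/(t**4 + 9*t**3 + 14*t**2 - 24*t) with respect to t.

-log(t)/12 - log(t - 1)/7 + 29*log(t + 4)/4 - 463*log(t + 6)/42 + C

Factor the denominator: t*(t - 1)*(t + 4)*(t + 6).
Partial-fraction decomposition: -463/(42*(t + 6)) + 29/(4*(t + 4)) - 1/(7*(t - 1)) - 1/(12*t).
Integrate each term: A/(t−a) contributes A·log|t−a|.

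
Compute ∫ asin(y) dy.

Use integration by parts with u = arcsin(y), dv = dy.
Then du = 1/sqrt(-y**2 + 1) dy.

y*asin(y) + sqrt(-y**2 + 1) + C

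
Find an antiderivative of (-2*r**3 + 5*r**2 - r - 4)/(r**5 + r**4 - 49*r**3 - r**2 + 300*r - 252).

Factor the denominator: (r - 6)*(r - 2)*(r - 1)*(r + 3)*(r + 7).
Partial-fraction decomposition: 467/(1872*(r + 7)) - 49/(360*(r + 3)) - 1/(80*(r - 1)) + 1/(90*(r - 2)) - 131/(1170*(r - 6)).
Integrate each term: A/(r−a) contributes A·log|r−a|.

-131*log(r - 6)/1170 + log(r - 2)/90 - log(r - 1)/80 - 49*log(r + 3)/360 + 467*log(r + 7)/1872 + C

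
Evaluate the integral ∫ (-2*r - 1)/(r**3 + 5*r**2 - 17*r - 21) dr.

Factor the denominator: (r - 3)*(r + 1)*(r + 7).
Partial-fraction decomposition: 13/(60*(r + 7)) - 1/(24*(r + 1)) - 7/(40*(r - 3)).
Integrate each term: A/(r−a) contributes A·log|r−a|.

-7*log(r - 3)/40 - log(r + 1)/24 + 13*log(r + 7)/60 + C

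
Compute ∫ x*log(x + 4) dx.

Use integration by parts with u = log(x + 4), dv = x dx.
Then du = 1/(x + 4) dx and v = x**2/2.

x**2*log(x + 4)/2 - x**2/4 + 2*x - 8*log(x + 4) + C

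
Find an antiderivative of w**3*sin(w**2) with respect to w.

Let u = w², du = 2w dw; rewrite as (1/2)∫ u^1·sin(1u) du.
Now integrate by parts 1 time.

-w**2*cos(w**2)/2 + sin(w**2)/2 + C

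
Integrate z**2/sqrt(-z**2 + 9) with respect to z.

Substitute z = 3·sin(θ), so dz = 3·cos(θ) dθ and the radical becomes sqrt(-z**2 + 9) = 3·cos(θ) by the Pythagorean identity.
Integrate the resulting trig expression in θ, then back-substitute θ = asin(z/3), sin(θ) = z/3, cos(θ) = sqrt(-z**2 + 9)/3 (absorbing any constant into C).

-z*sqrt(-z**2 + 9)/2 + 9*asin(z/3)/2 + C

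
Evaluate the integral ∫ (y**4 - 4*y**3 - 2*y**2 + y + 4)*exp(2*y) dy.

(y**4 - 6*y**3 + 7*y**2 - 6*y + 7)*exp(2*y)/2 + C

Use integration by parts with u = y**4 - 4*y**3 - 2*y**2 + y + 4, dv = exp(2*y) dy, so v = exp(2*y)/2.
Apply parts 4 times (tabular method): alternate signs, differentiate u down to 0, integrate dv up.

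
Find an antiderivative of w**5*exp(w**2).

Let u = w², du = 2w dw; rewrite as (1/2)∫ u^2·exp(1u) du.
Now integrate by parts 2 times.

(w**4 - 2*w**2 + 2)*exp(w**2)/2 + C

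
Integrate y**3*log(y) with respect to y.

y**4*log(y)/4 - y**4/16 + C

Use integration by parts with u = log(y), dv = y**3 dy.
Then du = 1/y dy and v = y**4/4.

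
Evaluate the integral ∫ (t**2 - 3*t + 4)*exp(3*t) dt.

(9*t**2 - 33*t + 47)*exp(3*t)/27 + C

Use integration by parts with u = t**2 - 3*t + 4, dv = exp(3*t) dt, so v = exp(3*t)/3.
Apply parts 2 times (tabular method): alternate signs, differentiate u down to 0, integrate dv up.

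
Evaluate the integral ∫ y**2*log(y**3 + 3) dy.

Let u = y**3 + 3, so du = (3*y**2) dy.
The integral becomes (1/3)·∫ log(u) du; integrate by parts with u′=log(u), dv′=du.

y**3*log(y**3 + 3)/3 - y**3/3 + log(y**3 + 3) + C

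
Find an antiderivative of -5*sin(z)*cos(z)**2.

5*cos(z)**3/3 + C

Let u = cos(z), so du = (-sin(z)) dz.
Rewriting, the integral becomes 5·∫ u^2 du = 5·u^3/3.
Substituting back, u = cos(z).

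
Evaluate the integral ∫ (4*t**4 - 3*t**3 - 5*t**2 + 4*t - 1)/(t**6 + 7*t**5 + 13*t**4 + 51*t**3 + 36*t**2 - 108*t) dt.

Factor the denominator: t*(t - 1)*(t + 2)*(t + 6)*(t**2 + 9).
Partial-fraction decomposition: (1933*t - 291)/(3510*(t**2 + 9)) - 5627/(7560*(t + 6)) + 59/(312*(t + 2)) - 1/(210*(t - 1)) + 1/(108*t).
Integrate each term; A/(t−a) gives A·log|t−a|; the (Bt+D)/(t²+p²) term gives a log and an atan.

log(t)/108 - log(t - 1)/210 + 59*log(t + 2)/312 - 5627*log(t + 6)/7560 + 1933*log(t**2 + 9)/7020 - 97*atan(t/3)/3510 + C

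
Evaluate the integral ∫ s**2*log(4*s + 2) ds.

s**3*log(4*s + 2)/3 - s**3/9 + s**2/12 - s/12 + log(2*s + 1)/24 + C

Use integration by parts with u = log(4*s + 2), dv = s**2 ds.
Then du = 4/(4*s + 2) ds and v = s**3/3.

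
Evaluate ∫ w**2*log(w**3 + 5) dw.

Let u = w**3 + 5, so du = (3*w**2) dw.
The integral becomes (1/3)·∫ log(u) du; integrate by parts with u′=log(u), dv′=du.

w**3*log(w**3 + 5)/3 - w**3/3 + 5*log(w**3 + 5)/3 + C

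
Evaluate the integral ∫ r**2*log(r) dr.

r**3*log(r)/3 - r**3/9 + C

Use integration by parts with u = log(r), dv = r**2 dr.
Then du = 1/r dr and v = r**3/3.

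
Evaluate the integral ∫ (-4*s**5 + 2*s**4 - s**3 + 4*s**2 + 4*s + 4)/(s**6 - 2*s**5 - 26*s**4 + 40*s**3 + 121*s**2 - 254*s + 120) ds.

Factor the denominator: (s - 5)*(s - 2)*(s - 1)**2*(s + 3)*(s + 4).
Partial-fraction decomposition: -2362/(675*(s + 4)) + 1189/(640*(s + 3)) + 21/(400*(s - 1)) + 9/(80*(s - 1)**2) + 38/(45*(s - 2)) - 11251/(3456*(s - 5)).
Integrate each term; A/(s−a) gives A·log|s−a|; A/(s−a)² gives −A/(s−a).

-11251*log(s - 5)/3456 + 38*log(s - 2)/45 + 21*log(s - 1)/400 + 1189*log(s + 3)/640 - 2362*log(s + 4)/675 - 9/(80*s - 80) + C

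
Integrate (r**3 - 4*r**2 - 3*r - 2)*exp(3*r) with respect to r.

Use integration by parts with u = r**3 - 4*r**2 - 3*r - 2, dv = exp(3*r) dr, so v = exp(3*r)/3.
Apply parts 3 times (tabular method): alternate signs, differentiate u down to 0, integrate dv up.

(9*r**3 - 45*r**2 + 3*r - 19)*exp(3*r)/27 + C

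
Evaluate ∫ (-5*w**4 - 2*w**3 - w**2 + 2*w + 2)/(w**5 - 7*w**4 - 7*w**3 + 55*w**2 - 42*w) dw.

-log(w)/21 - 3181*log(w - 7)/525 + 47*log(w - 2)/25 - log(w - 1)/6 - 91*log(w + 3)/150 + C

Factor the denominator: w*(w - 7)*(w - 2)*(w - 1)*(w + 3).
Partial-fraction decomposition: -91/(150*(w + 3)) - 1/(6*(w - 1)) + 47/(25*(w - 2)) - 3181/(525*(w - 7)) - 1/(21*w).
Integrate each term: A/(w−a) contributes A·log|w−a|.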